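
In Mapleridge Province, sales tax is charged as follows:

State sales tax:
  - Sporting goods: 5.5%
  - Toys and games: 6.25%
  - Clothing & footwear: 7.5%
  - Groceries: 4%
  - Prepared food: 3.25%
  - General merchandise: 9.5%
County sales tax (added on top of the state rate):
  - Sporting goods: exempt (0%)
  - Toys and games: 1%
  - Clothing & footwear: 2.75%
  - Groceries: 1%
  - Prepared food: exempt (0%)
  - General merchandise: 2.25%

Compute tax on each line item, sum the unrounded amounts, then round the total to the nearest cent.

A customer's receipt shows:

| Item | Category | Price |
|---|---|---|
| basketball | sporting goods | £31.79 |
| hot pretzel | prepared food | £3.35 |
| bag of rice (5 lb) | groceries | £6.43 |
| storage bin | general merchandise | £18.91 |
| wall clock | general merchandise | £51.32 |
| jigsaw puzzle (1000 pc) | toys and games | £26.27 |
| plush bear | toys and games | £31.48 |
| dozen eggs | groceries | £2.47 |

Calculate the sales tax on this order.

Basketball £31.79: sporting goods → 5.5% + 0% county = 5.5% → £1.74845
Hot pretzel £3.35: prepared food → 3.25% + 0% county = 3.25% → £0.108875
Bag of rice (5 lb) £6.43: groceries → 4% + 1% county = 5% → £0.3215
Storage bin £18.91: general merchandise → 9.5% + 2.25% county = 11.75% → £2.221925
Wall clock £51.32: general merchandise → 9.5% + 2.25% county = 11.75% → £6.0301
Jigsaw puzzle (1000 pc) £26.27: toys and games → 6.25% + 1% county = 7.25% → £1.904575
Plush bear £31.48: toys and games → 6.25% + 1% county = 7.25% → £2.2823
Dozen eggs £2.47: groceries → 4% + 1% county = 5% → £0.1235
Unrounded tax sum = £14.741225 → £14.74

£14.74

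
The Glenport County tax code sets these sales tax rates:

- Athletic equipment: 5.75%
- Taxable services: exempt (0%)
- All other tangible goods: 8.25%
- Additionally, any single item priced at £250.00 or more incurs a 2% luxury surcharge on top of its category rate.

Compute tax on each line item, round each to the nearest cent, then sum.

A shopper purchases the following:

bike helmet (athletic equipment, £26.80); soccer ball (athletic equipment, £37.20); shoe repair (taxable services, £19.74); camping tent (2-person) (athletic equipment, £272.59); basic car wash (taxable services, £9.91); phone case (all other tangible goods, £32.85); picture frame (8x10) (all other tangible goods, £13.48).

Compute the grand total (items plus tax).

£441.20

Bike helmet £26.80: athletic equipment → 5.75% → £1.54
Soccer ball £37.20: athletic equipment → 5.75% → £2.14
Shoe repair £19.74: taxable services → 0% → £0.00
Camping tent (2-person) £272.59: athletic equipment → 5.75% + 2% surcharge = 7.75% → £21.13
Basic car wash £9.91: taxable services → 0% → £0.00
Phone case £32.85: all other tangible goods → 8.25% → £2.71
Picture frame (8x10) £13.48: all other tangible goods → 8.25% → £1.11
Subtotal = £412.57; tax = £28.63; total due = £441.20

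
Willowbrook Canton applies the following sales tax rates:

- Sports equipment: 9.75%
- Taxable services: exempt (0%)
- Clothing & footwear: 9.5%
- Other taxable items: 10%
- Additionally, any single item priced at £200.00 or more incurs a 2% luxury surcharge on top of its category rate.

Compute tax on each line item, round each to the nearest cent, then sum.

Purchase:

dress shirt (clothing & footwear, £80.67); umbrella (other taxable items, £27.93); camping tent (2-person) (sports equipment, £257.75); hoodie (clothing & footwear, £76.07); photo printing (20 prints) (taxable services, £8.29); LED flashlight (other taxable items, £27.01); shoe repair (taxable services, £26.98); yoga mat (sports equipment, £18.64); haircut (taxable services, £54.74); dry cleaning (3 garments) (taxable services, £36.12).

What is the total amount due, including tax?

£666.69

Dress shirt £80.67: clothing & footwear → 9.5% → £7.66
Umbrella £27.93: other taxable items → 10% → £2.79
Camping tent (2-person) £257.75: sports equipment → 9.75% + 2% surcharge = 11.75% → £30.29
Hoodie £76.07: clothing & footwear → 9.5% → £7.23
Photo printing (20 prints) £8.29: taxable services → 0% → £0.00
LED flashlight £27.01: other taxable items → 10% → £2.70
Shoe repair £26.98: taxable services → 0% → £0.00
Yoga mat £18.64: sports equipment → 9.75% → £1.82
Haircut £54.74: taxable services → 0% → £0.00
Dry cleaning (3 garments) £36.12: taxable services → 0% → £0.00
Subtotal = £614.20; tax = £52.49; total due = £666.69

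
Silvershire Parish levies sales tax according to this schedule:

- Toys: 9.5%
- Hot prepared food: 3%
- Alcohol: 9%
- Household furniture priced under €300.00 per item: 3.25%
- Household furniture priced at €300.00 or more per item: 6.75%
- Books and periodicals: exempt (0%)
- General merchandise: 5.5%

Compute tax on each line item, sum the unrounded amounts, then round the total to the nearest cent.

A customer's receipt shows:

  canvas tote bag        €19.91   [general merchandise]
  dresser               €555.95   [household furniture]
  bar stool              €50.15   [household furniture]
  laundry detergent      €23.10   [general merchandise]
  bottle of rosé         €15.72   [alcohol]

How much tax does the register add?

€42.94

Canvas tote bag €19.91: general merchandise → 5.5% → €1.09505
Dresser €555.95: household furniture, €300.00 or more → 6.75% → €37.526625
Bar stool €50.15: household furniture, under €300.00 → 3.25% → €1.629875
Laundry detergent €23.10: general merchandise → 5.5% → €1.2705
Bottle of rosé €15.72: alcohol → 9% → €1.4148
Unrounded tax sum = €42.93685 → €42.94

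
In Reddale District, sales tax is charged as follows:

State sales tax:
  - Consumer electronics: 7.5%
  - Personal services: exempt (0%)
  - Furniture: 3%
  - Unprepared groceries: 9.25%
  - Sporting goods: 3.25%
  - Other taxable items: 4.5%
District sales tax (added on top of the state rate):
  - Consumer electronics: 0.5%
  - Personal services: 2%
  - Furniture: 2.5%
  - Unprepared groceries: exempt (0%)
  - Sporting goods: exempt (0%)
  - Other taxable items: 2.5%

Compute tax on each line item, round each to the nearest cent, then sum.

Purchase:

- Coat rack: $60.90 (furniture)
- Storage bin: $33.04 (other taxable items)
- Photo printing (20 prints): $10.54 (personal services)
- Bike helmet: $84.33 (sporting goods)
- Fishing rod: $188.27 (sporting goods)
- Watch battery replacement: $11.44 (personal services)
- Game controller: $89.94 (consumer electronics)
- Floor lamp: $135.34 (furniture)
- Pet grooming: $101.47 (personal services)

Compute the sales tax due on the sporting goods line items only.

$8.86

Bike helmet $84.33: sporting goods → 3.25% + 0% district = 3.25% → $2.74
Fishing rod $188.27: sporting goods → 3.25% + 0% district = 3.25% → $6.12
Tax on sporting goods = $2.74 + $6.12 = $8.86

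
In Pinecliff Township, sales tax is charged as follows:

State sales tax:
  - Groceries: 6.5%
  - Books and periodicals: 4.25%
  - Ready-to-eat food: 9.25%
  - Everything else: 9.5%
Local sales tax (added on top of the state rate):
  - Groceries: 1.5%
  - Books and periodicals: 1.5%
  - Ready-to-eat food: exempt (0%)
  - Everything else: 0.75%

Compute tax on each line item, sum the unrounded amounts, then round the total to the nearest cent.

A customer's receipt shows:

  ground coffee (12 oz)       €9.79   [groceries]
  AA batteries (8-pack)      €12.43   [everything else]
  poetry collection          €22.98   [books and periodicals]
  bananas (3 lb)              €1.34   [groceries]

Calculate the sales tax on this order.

€3.49

Ground coffee (12 oz) €9.79: groceries → 6.5% + 1.5% local = 8% → €0.7832
AA batteries (8-pack) €12.43: everything else → 9.5% + 0.75% local = 10.25% → €1.274075
Poetry collection €22.98: books and periodicals → 4.25% + 1.5% local = 5.75% → €1.32135
Bananas (3 lb) €1.34: groceries → 6.5% + 1.5% local = 8% → €0.1072
Unrounded tax sum = €3.485825 → €3.49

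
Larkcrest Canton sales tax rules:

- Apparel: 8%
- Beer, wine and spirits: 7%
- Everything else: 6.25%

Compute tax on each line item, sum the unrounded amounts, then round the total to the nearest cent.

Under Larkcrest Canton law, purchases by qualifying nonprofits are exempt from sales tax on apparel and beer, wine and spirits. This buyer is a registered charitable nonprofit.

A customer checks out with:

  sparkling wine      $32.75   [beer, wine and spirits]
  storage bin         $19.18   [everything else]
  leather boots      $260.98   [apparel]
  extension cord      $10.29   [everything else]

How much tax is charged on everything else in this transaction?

$1.84

Storage bin $19.18: everything else → 6.25% → $1.19875
Extension cord $10.29: everything else → 6.25% → $0.643125
Tax on everything else: unrounded sum = $1.841875 → $1.84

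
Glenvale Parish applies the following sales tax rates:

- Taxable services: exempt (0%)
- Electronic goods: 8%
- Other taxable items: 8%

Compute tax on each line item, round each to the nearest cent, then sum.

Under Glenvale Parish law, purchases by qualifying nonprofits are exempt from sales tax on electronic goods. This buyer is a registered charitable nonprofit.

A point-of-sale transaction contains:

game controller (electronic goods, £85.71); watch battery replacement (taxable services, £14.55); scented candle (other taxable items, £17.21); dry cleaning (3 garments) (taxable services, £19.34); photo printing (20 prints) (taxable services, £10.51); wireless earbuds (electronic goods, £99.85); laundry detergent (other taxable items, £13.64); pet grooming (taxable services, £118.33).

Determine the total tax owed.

£2.47

Game controller £85.71: electronic goods, buyer-exempt → 0% → £0.00
Watch battery replacement £14.55: taxable services → 0% → £0.00
Scented candle £17.21: other taxable items → 8% → £1.38
Dry cleaning (3 garments) £19.34: taxable services → 0% → £0.00
Photo printing (20 prints) £10.51: taxable services → 0% → £0.00
Wireless earbuds £99.85: electronic goods, buyer-exempt → 0% → £0.00
Laundry detergent £13.64: other taxable items → 8% → £1.09
Pet grooming £118.33: taxable services → 0% → £0.00
Total tax = £1.38 + £1.09 = £2.47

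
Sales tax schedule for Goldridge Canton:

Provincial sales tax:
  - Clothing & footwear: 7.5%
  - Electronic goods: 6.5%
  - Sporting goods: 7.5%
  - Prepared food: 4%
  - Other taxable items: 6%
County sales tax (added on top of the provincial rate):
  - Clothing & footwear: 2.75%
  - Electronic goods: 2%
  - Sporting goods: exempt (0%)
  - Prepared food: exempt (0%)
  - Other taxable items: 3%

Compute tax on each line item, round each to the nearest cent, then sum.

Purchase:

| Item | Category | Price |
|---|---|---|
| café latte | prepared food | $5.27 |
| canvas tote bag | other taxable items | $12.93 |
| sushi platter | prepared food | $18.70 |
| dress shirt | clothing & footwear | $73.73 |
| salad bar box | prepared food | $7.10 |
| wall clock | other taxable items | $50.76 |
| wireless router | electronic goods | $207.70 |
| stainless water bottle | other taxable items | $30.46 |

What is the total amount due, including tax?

Café latte $5.27: prepared food → 4% + 0% county = 4% → $0.21
Canvas tote bag $12.93: other taxable items → 6% + 3% county = 9% → $1.16
Sushi platter $18.70: prepared food → 4% + 0% county = 4% → $0.75
Dress shirt $73.73: clothing & footwear → 7.5% + 2.75% county = 10.25% → $7.56
Salad bar box $7.10: prepared food → 4% + 0% county = 4% → $0.28
Wall clock $50.76: other taxable items → 6% + 3% county = 9% → $4.57
Wireless router $207.70: electronic goods → 6.5% + 2% county = 8.5% → $17.65
Stainless water bottle $30.46: other taxable items → 6% + 3% county = 9% → $2.74
Subtotal = $406.65; tax = $34.92; total due = $441.57

$441.57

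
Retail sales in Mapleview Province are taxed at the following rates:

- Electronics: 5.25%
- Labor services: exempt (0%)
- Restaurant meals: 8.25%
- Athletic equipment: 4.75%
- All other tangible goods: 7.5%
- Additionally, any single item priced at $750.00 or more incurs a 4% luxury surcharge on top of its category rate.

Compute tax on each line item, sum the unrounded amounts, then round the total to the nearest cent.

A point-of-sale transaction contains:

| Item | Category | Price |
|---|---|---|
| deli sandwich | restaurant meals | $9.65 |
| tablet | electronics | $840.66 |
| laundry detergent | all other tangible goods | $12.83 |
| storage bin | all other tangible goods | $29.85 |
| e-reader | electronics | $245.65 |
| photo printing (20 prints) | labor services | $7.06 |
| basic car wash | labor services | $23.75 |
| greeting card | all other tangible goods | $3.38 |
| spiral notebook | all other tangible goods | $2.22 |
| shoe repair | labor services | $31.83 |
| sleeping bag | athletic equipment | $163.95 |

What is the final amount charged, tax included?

$1473.69

Deli sandwich $9.65: restaurant meals → 8.25% → $0.796125
Tablet $840.66: electronics → 5.25% + 4% surcharge = 9.25% → $77.76105
Laundry detergent $12.83: all other tangible goods → 7.5% → $0.96225
Storage bin $29.85: all other tangible goods → 7.5% → $2.23875
E-reader $245.65: electronics → 5.25% → $12.896625
Photo printing (20 prints) $7.06: labor services → 0% → $0.00
Basic car wash $23.75: labor services → 0% → $0.00
Greeting card $3.38: all other tangible goods → 7.5% → $0.2535
Spiral notebook $2.22: all other tangible goods → 7.5% → $0.1665
Shoe repair $31.83: labor services → 0% → $0.00
Sleeping bag $163.95: athletic equipment → 4.75% → $7.787625
Subtotal = $1370.83; unrounded tax = $102.862425 → $102.86; total due = $1473.69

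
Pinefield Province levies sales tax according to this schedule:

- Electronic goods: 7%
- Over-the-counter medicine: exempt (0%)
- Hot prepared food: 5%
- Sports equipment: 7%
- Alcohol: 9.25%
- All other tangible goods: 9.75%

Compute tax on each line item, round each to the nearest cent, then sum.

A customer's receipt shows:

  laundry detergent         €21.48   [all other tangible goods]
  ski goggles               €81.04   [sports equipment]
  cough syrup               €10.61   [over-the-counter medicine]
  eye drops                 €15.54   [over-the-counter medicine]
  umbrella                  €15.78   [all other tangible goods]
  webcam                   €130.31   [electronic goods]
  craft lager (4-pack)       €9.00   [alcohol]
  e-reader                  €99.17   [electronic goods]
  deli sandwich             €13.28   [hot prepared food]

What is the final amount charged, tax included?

€423.06

Laundry detergent €21.48: all other tangible goods → 9.75% → €2.09
Ski goggles €81.04: sports equipment → 7% → €5.67
Cough syrup €10.61: over-the-counter medicine → 0% → €0.00
Eye drops €15.54: over-the-counter medicine → 0% → €0.00
Umbrella €15.78: all other tangible goods → 9.75% → €1.54
Webcam €130.31: electronic goods → 7% → €9.12
Craft lager (4-pack) €9.00: alcohol → 9.25% → €0.83
E-reader €99.17: electronic goods → 7% → €6.94
Deli sandwich €13.28: hot prepared food → 5% → €0.66
Subtotal = €396.21; tax = €26.85; total due = €423.06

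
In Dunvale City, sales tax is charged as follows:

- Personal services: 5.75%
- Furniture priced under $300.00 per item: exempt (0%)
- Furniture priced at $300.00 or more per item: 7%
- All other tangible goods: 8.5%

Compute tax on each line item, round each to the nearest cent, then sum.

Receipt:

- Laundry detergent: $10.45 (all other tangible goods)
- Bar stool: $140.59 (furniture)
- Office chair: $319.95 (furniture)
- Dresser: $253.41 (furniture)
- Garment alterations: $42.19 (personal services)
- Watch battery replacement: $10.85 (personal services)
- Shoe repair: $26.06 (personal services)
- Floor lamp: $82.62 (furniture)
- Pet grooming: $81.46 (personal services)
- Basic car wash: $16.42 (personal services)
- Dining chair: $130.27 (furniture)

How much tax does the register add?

$33.46

Laundry detergent $10.45: all other tangible goods → 8.5% → $0.89
Bar stool $140.59: furniture, under $300.00 → 0% → $0.00
Office chair $319.95: furniture, $300.00 or more → 7% → $22.40
Dresser $253.41: furniture, under $300.00 → 0% → $0.00
Garment alterations $42.19: personal services → 5.75% → $2.43
Watch battery replacement $10.85: personal services → 5.75% → $0.62
Shoe repair $26.06: personal services → 5.75% → $1.50
Floor lamp $82.62: furniture, under $300.00 → 0% → $0.00
Pet grooming $81.46: personal services → 5.75% → $4.68
Basic car wash $16.42: personal services → 5.75% → $0.94
Dining chair $130.27: furniture, under $300.00 → 0% → $0.00
Total tax = $0.89 + $22.40 + $2.43 + $0.62 + $1.50 + $4.68 + $0.94 = $33.46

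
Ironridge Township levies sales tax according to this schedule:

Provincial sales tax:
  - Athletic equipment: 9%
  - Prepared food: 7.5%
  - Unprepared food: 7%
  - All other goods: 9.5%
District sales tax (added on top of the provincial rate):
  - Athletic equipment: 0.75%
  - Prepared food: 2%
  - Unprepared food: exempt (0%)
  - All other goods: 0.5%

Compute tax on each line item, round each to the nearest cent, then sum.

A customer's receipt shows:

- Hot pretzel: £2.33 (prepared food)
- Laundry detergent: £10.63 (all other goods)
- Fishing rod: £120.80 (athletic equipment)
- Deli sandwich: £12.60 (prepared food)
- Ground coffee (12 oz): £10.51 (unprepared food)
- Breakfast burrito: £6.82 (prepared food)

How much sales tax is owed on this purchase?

Hot pretzel £2.33: prepared food → 7.5% + 2% district = 9.5% → £0.22
Laundry detergent £10.63: all other goods → 9.5% + 0.5% district = 10% → £1.06
Fishing rod £120.80: athletic equipment → 9% + 0.75% district = 9.75% → £11.78
Deli sandwich £12.60: prepared food → 7.5% + 2% district = 9.5% → £1.20
Ground coffee (12 oz) £10.51: unprepared food → 7% + 0% district = 7% → £0.74
Breakfast burrito £6.82: prepared food → 7.5% + 2% district = 9.5% → £0.65
Total tax = £0.22 + £1.06 + £11.78 + £1.20 + £0.74 + £0.65 = £15.65

£15.65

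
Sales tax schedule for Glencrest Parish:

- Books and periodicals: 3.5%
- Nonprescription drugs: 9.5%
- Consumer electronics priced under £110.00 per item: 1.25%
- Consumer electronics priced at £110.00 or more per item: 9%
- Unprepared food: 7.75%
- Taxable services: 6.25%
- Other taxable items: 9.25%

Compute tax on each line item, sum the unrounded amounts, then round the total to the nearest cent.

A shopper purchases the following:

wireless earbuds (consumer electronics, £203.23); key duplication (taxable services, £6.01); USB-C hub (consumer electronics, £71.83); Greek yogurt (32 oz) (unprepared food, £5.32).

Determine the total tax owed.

Wireless earbuds £203.23: consumer electronics, £110.00 or more → 9% → £18.2907
Key duplication £6.01: taxable services → 6.25% → £0.375625
USB-C hub £71.83: consumer electronics, under £110.00 → 1.25% → £0.897875
Greek yogurt (32 oz) £5.32: unprepared food → 7.75% → £0.4123
Unrounded tax sum = £19.9765 → £19.98

£19.98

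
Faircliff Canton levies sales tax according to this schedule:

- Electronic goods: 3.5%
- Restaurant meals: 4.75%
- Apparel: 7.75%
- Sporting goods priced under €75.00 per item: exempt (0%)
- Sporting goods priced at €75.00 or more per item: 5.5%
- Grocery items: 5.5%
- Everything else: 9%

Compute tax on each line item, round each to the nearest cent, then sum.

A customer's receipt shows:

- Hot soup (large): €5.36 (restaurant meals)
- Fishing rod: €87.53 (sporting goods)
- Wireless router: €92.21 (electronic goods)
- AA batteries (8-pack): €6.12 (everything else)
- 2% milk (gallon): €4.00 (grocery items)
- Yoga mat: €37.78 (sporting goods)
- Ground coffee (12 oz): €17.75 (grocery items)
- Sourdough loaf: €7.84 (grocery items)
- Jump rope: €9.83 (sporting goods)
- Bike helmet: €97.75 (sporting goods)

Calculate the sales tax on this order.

€15.85

Hot soup (large) €5.36: restaurant meals → 4.75% → €0.25
Fishing rod €87.53: sporting goods, €75.00 or more → 5.5% → €4.81
Wireless router €92.21: electronic goods → 3.5% → €3.23
AA batteries (8-pack) €6.12: everything else → 9% → €0.55
2% milk (gallon) €4.00: grocery items → 5.5% → €0.22
Yoga mat €37.78: sporting goods, under €75.00 → 0% → €0.00
Ground coffee (12 oz) €17.75: grocery items → 5.5% → €0.98
Sourdough loaf €7.84: grocery items → 5.5% → €0.43
Jump rope €9.83: sporting goods, under €75.00 → 0% → €0.00
Bike helmet €97.75: sporting goods, €75.00 or more → 5.5% → €5.38
Total tax = €0.25 + €4.81 + €3.23 + €0.55 + €0.22 + €0.98 + €0.43 + €5.38 = €15.85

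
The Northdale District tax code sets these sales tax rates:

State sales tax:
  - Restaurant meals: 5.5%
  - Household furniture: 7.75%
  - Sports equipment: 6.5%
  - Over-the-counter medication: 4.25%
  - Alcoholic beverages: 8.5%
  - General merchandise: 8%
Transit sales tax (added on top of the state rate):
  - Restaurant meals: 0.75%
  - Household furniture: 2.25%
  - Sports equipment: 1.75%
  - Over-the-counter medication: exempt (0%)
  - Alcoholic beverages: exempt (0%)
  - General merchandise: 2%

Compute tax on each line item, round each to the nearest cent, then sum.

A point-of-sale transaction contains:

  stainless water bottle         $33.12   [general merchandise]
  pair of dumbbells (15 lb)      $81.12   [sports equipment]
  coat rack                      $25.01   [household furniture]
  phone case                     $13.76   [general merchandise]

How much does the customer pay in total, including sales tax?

Stainless water bottle $33.12: general merchandise → 8% + 2% transit = 10% → $3.31
Pair of dumbbells (15 lb) $81.12: sports equipment → 6.5% + 1.75% transit = 8.25% → $6.69
Coat rack $25.01: household furniture → 7.75% + 2.25% transit = 10% → $2.50
Phone case $13.76: general merchandise → 8% + 2% transit = 10% → $1.38
Subtotal = $153.01; tax = $13.88; total due = $166.89

$166.89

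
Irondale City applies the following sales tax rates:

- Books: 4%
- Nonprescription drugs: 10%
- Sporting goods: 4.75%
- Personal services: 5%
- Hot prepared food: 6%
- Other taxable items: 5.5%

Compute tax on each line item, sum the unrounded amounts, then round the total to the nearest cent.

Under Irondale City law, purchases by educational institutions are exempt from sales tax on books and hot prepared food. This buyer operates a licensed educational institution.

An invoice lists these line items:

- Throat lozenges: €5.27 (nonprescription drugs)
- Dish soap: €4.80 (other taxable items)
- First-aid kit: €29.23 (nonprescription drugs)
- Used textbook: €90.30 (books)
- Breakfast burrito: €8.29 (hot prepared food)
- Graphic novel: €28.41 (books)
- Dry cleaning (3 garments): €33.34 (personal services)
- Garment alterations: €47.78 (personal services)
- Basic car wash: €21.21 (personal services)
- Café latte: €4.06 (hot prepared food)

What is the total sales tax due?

€8.83

Throat lozenges €5.27: nonprescription drugs → 10% → €0.527
Dish soap €4.80: other taxable items → 5.5% → €0.264
First-aid kit €29.23: nonprescription drugs → 10% → €2.923
Used textbook €90.30: books, buyer-exempt → 0% → €0.00
Breakfast burrito €8.29: hot prepared food, buyer-exempt → 0% → €0.00
Graphic novel €28.41: books, buyer-exempt → 0% → €0.00
Dry cleaning (3 garments) €33.34: personal services → 5% → €1.667
Garment alterations €47.78: personal services → 5% → €2.389
Basic car wash €21.21: personal services → 5% → €1.0605
Café latte €4.06: hot prepared food, buyer-exempt → 0% → €0.00
Unrounded tax sum = €8.8305 → €8.83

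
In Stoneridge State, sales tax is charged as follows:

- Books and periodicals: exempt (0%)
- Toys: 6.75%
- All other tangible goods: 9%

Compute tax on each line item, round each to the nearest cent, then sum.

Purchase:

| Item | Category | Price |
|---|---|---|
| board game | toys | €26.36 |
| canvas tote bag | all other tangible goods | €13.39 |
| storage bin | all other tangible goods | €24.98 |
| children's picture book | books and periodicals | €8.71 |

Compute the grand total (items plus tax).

Board game €26.36: toys → 6.75% → €1.78
Canvas tote bag €13.39: all other tangible goods → 9% → €1.21
Storage bin €24.98: all other tangible goods → 9% → €2.25
Children's picture book €8.71: books and periodicals → 0% → €0.00
Subtotal = €73.44; tax = €5.24; total due = €78.68

€78.68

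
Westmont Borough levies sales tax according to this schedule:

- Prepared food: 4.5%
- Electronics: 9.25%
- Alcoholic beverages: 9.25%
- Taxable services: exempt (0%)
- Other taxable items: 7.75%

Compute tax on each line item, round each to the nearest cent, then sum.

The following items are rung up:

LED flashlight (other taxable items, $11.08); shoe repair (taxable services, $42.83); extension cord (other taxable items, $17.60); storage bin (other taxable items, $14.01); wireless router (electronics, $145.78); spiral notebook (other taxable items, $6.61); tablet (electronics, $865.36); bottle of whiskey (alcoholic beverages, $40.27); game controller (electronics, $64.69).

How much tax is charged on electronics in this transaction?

$99.51

Wireless router $145.78: electronics → 9.25% → $13.48
Tablet $865.36: electronics → 9.25% → $80.05
Game controller $64.69: electronics → 9.25% → $5.98
Tax on electronics = $13.48 + $80.05 + $5.98 = $99.51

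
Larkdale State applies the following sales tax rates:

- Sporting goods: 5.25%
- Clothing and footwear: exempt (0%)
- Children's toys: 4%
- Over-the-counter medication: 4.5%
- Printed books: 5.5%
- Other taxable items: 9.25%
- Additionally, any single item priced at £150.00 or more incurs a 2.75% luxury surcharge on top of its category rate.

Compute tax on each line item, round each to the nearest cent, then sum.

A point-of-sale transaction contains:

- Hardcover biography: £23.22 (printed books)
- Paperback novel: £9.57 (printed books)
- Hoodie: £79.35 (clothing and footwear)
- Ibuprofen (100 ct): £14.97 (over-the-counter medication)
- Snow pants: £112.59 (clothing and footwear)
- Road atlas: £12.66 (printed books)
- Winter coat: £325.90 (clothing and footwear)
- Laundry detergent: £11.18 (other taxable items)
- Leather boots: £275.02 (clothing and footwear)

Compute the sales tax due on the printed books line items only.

£2.51

Hardcover biography £23.22: printed books → 5.5% → £1.28
Paperback novel £9.57: printed books → 5.5% → £0.53
Road atlas £12.66: printed books → 5.5% → £0.70
Tax on printed books = £1.28 + £0.53 + £0.70 = £2.51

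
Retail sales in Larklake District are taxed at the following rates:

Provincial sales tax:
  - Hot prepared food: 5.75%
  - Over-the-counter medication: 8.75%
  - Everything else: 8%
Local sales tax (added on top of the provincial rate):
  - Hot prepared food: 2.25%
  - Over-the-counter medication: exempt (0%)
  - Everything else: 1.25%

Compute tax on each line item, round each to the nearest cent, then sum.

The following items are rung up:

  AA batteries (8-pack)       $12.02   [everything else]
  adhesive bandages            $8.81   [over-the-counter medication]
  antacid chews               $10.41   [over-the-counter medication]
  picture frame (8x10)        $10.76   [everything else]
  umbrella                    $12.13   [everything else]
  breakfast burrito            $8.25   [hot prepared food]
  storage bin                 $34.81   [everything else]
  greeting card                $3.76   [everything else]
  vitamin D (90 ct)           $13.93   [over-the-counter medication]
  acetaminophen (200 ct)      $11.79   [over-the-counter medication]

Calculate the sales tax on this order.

AA batteries (8-pack) $12.02: everything else → 8% + 1.25% local = 9.25% → $1.11
Adhesive bandages $8.81: over-the-counter medication → 8.75% + 0% local = 8.75% → $0.77
Antacid chews $10.41: over-the-counter medication → 8.75% + 0% local = 8.75% → $0.91
Picture frame (8x10) $10.76: everything else → 8% + 1.25% local = 9.25% → $1.00
Umbrella $12.13: everything else → 8% + 1.25% local = 9.25% → $1.12
Breakfast burrito $8.25: hot prepared food → 5.75% + 2.25% local = 8% → $0.66
Storage bin $34.81: everything else → 8% + 1.25% local = 9.25% → $3.22
Greeting card $3.76: everything else → 8% + 1.25% local = 9.25% → $0.35
Vitamin D (90 ct) $13.93: over-the-counter medication → 8.75% + 0% local = 8.75% → $1.22
Acetaminophen (200 ct) $11.79: over-the-counter medication → 8.75% + 0% local = 8.75% → $1.03
Total tax = $1.11 + $0.77 + $0.91 + $1.00 + $1.12 + $0.66 + $3.22 + $0.35 + $1.22 + $1.03 = $11.39

$11.39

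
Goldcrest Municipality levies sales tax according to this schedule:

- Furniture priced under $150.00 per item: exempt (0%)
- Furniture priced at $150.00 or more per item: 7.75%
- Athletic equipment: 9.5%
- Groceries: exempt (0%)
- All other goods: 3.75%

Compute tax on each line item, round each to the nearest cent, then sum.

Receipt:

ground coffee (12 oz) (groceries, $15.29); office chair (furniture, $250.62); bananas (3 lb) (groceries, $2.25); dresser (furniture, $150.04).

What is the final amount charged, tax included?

Ground coffee (12 oz) $15.29: groceries → 0% → $0.00
Office chair $250.62: furniture, $150.00 or more → 7.75% → $19.42
Bananas (3 lb) $2.25: groceries → 0% → $0.00
Dresser $150.04: furniture, $150.00 or more → 7.75% → $11.63
Subtotal = $418.20; tax = $31.05; total due = $449.25

$449.25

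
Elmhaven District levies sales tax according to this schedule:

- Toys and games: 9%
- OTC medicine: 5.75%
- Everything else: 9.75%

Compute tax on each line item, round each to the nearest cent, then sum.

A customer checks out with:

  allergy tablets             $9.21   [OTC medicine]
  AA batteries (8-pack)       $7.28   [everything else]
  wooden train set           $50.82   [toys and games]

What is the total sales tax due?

$5.81

Allergy tablets $9.21: OTC medicine → 5.75% → $0.53
AA batteries (8-pack) $7.28: everything else → 9.75% → $0.71
Wooden train set $50.82: toys and games → 9% → $4.57
Total tax = $0.53 + $0.71 + $4.57 = $5.81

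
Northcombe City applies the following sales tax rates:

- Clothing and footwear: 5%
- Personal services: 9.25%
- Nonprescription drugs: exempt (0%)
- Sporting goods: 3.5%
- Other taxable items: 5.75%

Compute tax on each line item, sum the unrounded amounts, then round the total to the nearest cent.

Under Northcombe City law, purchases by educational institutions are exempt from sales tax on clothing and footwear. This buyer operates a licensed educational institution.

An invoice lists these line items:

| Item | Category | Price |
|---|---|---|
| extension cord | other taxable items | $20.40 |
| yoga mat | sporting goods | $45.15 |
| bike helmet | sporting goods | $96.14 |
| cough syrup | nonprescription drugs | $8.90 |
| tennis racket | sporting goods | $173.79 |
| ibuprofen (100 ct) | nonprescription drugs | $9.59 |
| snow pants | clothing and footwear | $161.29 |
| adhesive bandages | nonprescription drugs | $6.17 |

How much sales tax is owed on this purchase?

$12.20

Extension cord $20.40: other taxable items → 5.75% → $1.173
Yoga mat $45.15: sporting goods → 3.5% → $1.58025
Bike helmet $96.14: sporting goods → 3.5% → $3.3649
Cough syrup $8.90: nonprescription drugs → 0% → $0.00
Tennis racket $173.79: sporting goods → 3.5% → $6.08265
Ibuprofen (100 ct) $9.59: nonprescription drugs → 0% → $0.00
Snow pants $161.29: clothing and footwear, buyer-exempt → 0% → $0.00
Adhesive bandages $6.17: nonprescription drugs → 0% → $0.00
Unrounded tax sum = $12.2008 → $12.20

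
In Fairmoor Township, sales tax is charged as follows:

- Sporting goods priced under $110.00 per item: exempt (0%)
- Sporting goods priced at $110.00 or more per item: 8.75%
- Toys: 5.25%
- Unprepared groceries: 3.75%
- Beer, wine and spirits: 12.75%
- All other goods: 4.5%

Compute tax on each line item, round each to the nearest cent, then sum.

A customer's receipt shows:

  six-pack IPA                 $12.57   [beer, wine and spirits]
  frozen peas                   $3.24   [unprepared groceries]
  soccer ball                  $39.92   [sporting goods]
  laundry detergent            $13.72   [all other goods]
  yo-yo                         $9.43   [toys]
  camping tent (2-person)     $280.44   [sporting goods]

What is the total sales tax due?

Six-pack IPA $12.57: beer, wine and spirits → 12.75% → $1.60
Frozen peas $3.24: unprepared groceries → 3.75% → $0.12
Soccer ball $39.92: sporting goods, under $110.00 → 0% → $0.00
Laundry detergent $13.72: all other goods → 4.5% → $0.62
Yo-yo $9.43: toys → 5.25% → $0.50
Camping tent (2-person) $280.44: sporting goods, $110.00 or more → 8.75% → $24.54
Total tax = $1.60 + $0.12 + $0.62 + $0.50 + $24.54 = $27.38

$27.38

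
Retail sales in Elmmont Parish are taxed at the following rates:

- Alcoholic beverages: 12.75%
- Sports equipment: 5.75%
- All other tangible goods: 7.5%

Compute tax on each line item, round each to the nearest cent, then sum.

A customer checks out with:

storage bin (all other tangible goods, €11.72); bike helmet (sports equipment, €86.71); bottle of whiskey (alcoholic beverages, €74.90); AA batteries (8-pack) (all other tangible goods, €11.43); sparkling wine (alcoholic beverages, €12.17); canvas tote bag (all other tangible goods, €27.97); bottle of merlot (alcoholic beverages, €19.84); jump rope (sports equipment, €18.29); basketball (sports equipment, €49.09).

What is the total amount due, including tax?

€338.45

Storage bin €11.72: all other tangible goods → 7.5% → €0.88
Bike helmet €86.71: sports equipment → 5.75% → €4.99
Bottle of whiskey €74.90: alcoholic beverages → 12.75% → €9.55
AA batteries (8-pack) €11.43: all other tangible goods → 7.5% → €0.86
Sparkling wine €12.17: alcoholic beverages → 12.75% → €1.55
Canvas tote bag €27.97: all other tangible goods → 7.5% → €2.10
Bottle of merlot €19.84: alcoholic beverages → 12.75% → €2.53
Jump rope €18.29: sports equipment → 5.75% → €1.05
Basketball €49.09: sports equipment → 5.75% → €2.82
Subtotal = €312.12; tax = €26.33; total due = €338.45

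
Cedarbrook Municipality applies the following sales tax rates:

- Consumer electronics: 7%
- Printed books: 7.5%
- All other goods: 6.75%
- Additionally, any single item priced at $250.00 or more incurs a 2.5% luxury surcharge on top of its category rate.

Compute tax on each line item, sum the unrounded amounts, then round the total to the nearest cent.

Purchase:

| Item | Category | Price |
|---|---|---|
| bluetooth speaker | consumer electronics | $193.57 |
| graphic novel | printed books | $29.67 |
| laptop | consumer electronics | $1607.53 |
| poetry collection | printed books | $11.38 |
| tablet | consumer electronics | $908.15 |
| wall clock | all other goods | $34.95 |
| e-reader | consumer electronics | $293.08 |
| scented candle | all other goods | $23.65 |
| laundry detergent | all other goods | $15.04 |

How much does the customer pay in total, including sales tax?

Bluetooth speaker $193.57: consumer electronics → 7% → $13.5499
Graphic novel $29.67: printed books → 7.5% → $2.22525
Laptop $1607.53: consumer electronics → 7% + 2.5% surcharge = 9.5% → $152.71535
Poetry collection $11.38: printed books → 7.5% → $0.8535
Tablet $908.15: consumer electronics → 7% + 2.5% surcharge = 9.5% → $86.27425
Wall clock $34.95: all other goods → 6.75% → $2.359125
E-reader $293.08: consumer electronics → 7% + 2.5% surcharge = 9.5% → $27.8426
Scented candle $23.65: all other goods → 6.75% → $1.596375
Laundry detergent $15.04: all other goods → 6.75% → $1.0152
Subtotal = $3117.02; unrounded tax = $288.43155 → $288.43; total due = $3405.45

$3405.45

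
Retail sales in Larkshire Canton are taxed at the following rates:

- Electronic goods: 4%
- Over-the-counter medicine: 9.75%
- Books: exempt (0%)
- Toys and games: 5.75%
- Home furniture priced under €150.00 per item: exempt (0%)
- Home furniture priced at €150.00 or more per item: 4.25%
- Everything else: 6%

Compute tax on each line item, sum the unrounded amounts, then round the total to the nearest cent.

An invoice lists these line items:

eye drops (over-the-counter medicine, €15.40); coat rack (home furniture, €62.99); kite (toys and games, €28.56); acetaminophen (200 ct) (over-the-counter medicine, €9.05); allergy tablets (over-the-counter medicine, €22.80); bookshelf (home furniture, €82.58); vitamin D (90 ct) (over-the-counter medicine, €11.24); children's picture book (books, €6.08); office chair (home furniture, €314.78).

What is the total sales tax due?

€20.72

Eye drops €15.40: over-the-counter medicine → 9.75% → €1.5015
Coat rack €62.99: home furniture, under €150.00 → 0% → €0.00
Kite €28.56: toys and games → 5.75% → €1.6422
Acetaminophen (200 ct) €9.05: over-the-counter medicine → 9.75% → €0.882375
Allergy tablets €22.80: over-the-counter medicine → 9.75% → €2.223
Bookshelf €82.58: home furniture, under €150.00 → 0% → €0.00
Vitamin D (90 ct) €11.24: over-the-counter medicine → 9.75% → €1.0959
Children's picture book €6.08: books → 0% → €0.00
Office chair €314.78: home furniture, €150.00 or more → 4.25% → €13.37815
Unrounded tax sum = €20.723125 → €20.72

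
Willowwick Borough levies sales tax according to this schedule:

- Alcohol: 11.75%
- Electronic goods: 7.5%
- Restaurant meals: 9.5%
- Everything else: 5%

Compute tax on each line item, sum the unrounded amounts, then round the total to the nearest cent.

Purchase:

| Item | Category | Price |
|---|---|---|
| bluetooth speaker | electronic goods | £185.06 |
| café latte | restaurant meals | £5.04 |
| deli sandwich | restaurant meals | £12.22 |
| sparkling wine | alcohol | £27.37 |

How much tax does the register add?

£18.74

Bluetooth speaker £185.06: electronic goods → 7.5% → £13.8795
Café latte £5.04: restaurant meals → 9.5% → £0.4788
Deli sandwich £12.22: restaurant meals → 9.5% → £1.1609
Sparkling wine £27.37: alcohol → 11.75% → £3.215975
Unrounded tax sum = £18.735175 → £18.74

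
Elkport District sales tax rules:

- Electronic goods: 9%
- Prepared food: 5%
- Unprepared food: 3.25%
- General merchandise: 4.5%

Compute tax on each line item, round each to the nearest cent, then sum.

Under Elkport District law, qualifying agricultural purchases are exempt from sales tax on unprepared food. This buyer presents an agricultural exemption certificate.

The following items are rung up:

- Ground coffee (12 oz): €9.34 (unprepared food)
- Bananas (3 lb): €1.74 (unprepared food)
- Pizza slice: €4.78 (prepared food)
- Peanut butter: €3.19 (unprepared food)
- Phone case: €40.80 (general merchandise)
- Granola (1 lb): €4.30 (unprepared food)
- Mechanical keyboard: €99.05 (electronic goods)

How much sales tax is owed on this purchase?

Ground coffee (12 oz) €9.34: unprepared food, buyer-exempt → 0% → €0.00
Bananas (3 lb) €1.74: unprepared food, buyer-exempt → 0% → €0.00
Pizza slice €4.78: prepared food → 5% → €0.24
Peanut butter €3.19: unprepared food, buyer-exempt → 0% → €0.00
Phone case €40.80: general merchandise → 4.5% → €1.84
Granola (1 lb) €4.30: unprepared food, buyer-exempt → 0% → €0.00
Mechanical keyboard €99.05: electronic goods → 9% → €8.91
Total tax = €0.24 + €1.84 + €8.91 = €10.99

€10.99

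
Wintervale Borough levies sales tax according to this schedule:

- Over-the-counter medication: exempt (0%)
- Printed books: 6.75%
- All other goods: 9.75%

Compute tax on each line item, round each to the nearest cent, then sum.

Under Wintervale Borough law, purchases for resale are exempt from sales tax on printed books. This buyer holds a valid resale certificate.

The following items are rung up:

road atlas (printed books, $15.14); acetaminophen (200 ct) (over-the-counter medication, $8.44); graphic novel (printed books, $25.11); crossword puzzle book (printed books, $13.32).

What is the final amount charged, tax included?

$62.01

Road atlas $15.14: printed books, buyer-exempt → 0% → $0.00
Acetaminophen (200 ct) $8.44: over-the-counter medication → 0% → $0.00
Graphic novel $25.11: printed books, buyer-exempt → 0% → $0.00
Crossword puzzle book $13.32: printed books, buyer-exempt → 0% → $0.00
Subtotal = $62.01; tax = $0.00; total due = $62.01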